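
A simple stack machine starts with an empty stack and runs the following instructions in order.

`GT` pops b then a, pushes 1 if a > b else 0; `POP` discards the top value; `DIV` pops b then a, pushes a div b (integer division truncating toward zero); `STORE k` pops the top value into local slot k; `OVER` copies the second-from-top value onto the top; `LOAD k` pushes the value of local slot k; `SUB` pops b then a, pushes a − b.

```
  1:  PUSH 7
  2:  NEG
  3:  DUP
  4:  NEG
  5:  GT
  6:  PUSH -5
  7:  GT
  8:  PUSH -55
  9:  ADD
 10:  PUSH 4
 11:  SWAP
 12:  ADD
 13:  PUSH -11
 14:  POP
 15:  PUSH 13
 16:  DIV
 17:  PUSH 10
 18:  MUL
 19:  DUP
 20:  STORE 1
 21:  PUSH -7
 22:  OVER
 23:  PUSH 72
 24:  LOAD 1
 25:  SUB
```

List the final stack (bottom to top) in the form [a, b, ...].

PUSH 7   -> [7]
NEG      -> [-7]
DUP      -> [-7, -7]
NEG      -> [-7, 7]
GT       -> [0]
PUSH -5  -> [0, -5]
GT       -> [1]
PUSH -55 -> [1, -55]
ADD      -> [-54]
PUSH 4   -> [-54, 4]
SWAP     -> [4, -54]
ADD      -> [-50]
PUSH -11 -> [-50, -11]
POP      -> [-50]
PUSH 13  -> [-50, 13]
DIV      -> [-3]
PUSH 10  -> [-3, 10]
MUL      -> [-30]
DUP      -> [-30, -30]
STORE 1  -> [-30]
PUSH -7  -> [-30, -7]
OVER     -> [-30, -7, -30]
PUSH 72  -> [-30, -7, -30, 72]
LOAD 1   -> [-30, -7, -30, 72, -30]
SUB      -> [-30, -7, -30, 102]

[-30, -7, -30, 102]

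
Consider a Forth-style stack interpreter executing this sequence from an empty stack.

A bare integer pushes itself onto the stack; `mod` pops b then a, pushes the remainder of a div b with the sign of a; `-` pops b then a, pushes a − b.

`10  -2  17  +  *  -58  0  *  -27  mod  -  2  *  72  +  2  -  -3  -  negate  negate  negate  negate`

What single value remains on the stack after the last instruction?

373

10     : 10
-2     : 10 -2
17     : 10 -2 17
+      : 10 15
*      : 150
-58    : 150 -58
0      : 150 -58 0
*      : 150 0
-27    : 150 0 -27
mod    : 150 0
-      : 150
2      : 150 2
*      : 300
72     : 300 72
+      : 372
2      : 372 2
-      : 370
-3     : 370 -3
-      : 373
negate : -373
negate : 373
negate : -373
negate : 373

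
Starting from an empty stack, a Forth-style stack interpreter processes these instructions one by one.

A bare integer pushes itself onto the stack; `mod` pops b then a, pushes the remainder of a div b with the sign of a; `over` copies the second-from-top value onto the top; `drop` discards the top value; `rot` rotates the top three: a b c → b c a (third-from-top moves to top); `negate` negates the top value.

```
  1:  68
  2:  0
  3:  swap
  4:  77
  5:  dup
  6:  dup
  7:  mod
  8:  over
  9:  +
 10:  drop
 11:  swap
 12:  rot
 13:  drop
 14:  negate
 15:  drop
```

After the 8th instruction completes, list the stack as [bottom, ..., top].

68   -> [68]
0    -> [68, 0]
swap -> [0, 68]
77   -> [0, 68, 77]
dup  -> [0, 68, 77, 77]
dup  -> [0, 68, 77, 77, 77]
mod  -> [0, 68, 77, 0]
over -> [0, 68, 77, 0, 77]

[0, 68, 77, 0, 77]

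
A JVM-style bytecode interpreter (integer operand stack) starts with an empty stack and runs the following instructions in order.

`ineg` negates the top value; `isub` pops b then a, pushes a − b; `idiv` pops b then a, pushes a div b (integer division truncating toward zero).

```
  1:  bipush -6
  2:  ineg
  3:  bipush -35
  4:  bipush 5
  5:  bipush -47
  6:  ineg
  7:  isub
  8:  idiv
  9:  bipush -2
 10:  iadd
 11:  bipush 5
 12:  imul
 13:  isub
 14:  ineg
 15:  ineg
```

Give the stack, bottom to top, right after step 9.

[6, 0, -2]

bipush -6  : [-6]
ineg       : [6]
bipush -35 : [6, -35]
bipush 5   : [6, -35, 5]
bipush -47 : [6, -35, 5, -47]
ineg       : [6, -35, 5, 47]
isub       : [6, -35, -42]
idiv       : [6, 0]
bipush -2  : [6, 0, -2]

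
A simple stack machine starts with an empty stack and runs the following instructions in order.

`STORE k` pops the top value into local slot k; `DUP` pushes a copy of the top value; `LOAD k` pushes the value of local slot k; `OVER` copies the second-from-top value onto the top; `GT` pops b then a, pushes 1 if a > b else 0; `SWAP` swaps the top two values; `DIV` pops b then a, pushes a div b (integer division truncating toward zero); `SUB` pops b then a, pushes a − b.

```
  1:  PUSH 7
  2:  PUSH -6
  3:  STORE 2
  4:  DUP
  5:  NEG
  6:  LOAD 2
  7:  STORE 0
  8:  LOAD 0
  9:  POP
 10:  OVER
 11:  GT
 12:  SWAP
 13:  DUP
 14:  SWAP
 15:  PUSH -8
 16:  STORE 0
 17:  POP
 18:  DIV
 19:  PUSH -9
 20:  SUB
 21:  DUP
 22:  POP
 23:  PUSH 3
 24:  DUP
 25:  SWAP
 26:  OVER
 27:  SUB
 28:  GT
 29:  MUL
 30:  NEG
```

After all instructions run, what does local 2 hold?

-6

PUSH 7   [7]
PUSH -6  [7, -6]
STORE 2  [7]
DUP      [7, 7]
NEG      [7, -7]
LOAD 2   [7, -7, -6]
STORE 0  [7, -7]
LOAD 0   [7, -7, -6]
POP      [7, -7]
OVER     [7, -7, 7]
GT       [7, 0]
SWAP     [0, 7]
DUP      [0, 7, 7]
SWAP     [0, 7, 7]
PUSH -8  [0, 7, 7, -8]
STORE 0  [0, 7, 7]
POP      [0, 7]
DIV      [0]
PUSH -9  [0, -9]
SUB      [9]
DUP      [9, 9]
POP      [9]
PUSH 3   [9, 3]
DUP      [9, 3, 3]
SWAP     [9, 3, 3]
OVER     [9, 3, 3, 3]
SUB      [9, 3, 0]
GT       [9, 1]
MUL      [9]
NEG      [-9]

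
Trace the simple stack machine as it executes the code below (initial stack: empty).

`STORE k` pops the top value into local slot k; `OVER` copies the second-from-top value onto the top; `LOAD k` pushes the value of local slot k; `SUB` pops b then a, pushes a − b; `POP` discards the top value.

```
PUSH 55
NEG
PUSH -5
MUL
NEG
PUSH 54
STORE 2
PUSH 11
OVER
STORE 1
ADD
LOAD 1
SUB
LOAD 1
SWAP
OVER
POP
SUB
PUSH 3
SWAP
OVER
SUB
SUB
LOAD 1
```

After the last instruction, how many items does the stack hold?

2

PUSH 55 : 55
NEG     : -55
PUSH -5 : -55 -5
MUL     : 275
NEG     : -275
PUSH 54 : -275 54
STORE 2 : -275
PUSH 11 : -275 11
OVER    : -275 11 -275
STORE 1 : -275 11
ADD     : -264
LOAD 1  : -264 -275
SUB     : 11
LOAD 1  : 11 -275
SWAP    : -275 11
OVER    : -275 11 -275
POP     : -275 11
SUB     : -286
PUSH 3  : -286 3
SWAP    : 3 -286
OVER    : 3 -286 3
SUB     : 3 -289
SUB     : 292
LOAD 1  : 292 -275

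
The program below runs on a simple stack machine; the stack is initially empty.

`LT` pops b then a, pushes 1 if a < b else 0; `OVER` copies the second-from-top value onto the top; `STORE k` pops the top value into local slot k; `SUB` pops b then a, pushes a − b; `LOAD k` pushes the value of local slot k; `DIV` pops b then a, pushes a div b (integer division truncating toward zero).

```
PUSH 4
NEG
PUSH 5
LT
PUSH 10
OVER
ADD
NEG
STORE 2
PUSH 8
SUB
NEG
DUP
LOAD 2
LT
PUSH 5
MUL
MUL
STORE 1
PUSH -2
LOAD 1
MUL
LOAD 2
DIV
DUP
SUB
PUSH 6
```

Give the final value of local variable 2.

PUSH 4  -> 4
NEG     -> -4
PUSH 5  -> -4 5
LT      -> 1
PUSH 10 -> 1 10
OVER    -> 1 10 1
ADD     -> 1 11
NEG     -> 1 -11
STORE 2 -> 1
PUSH 8  -> 1 8
SUB     -> -7
NEG     -> 7
DUP     -> 7 7
LOAD 2  -> 7 7 -11
LT      -> 7 0
PUSH 5  -> 7 0 5
MUL     -> 7 0
MUL     -> 0
STORE 1 -> (empty)
PUSH -2 -> -2
LOAD 1  -> -2 0
MUL     -> 0
LOAD 2  -> 0 -11
DIV     -> 0
DUP     -> 0 0
SUB     -> 0
PUSH 6  -> 0 6

-11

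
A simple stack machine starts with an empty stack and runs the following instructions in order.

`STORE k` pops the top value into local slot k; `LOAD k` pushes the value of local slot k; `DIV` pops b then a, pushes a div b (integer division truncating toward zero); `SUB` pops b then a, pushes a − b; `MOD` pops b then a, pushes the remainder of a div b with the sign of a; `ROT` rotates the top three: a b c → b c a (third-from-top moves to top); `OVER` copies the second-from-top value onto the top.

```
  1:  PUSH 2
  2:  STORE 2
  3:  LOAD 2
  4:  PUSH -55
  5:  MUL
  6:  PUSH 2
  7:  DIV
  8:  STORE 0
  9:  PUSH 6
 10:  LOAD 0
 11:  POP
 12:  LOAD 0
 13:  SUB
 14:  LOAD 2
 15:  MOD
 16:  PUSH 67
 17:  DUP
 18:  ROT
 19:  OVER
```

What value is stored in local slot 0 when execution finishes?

-55

PUSH 2   → [2]
STORE 2  → []
LOAD 2   → [2]
PUSH -55 → [2, -55]
MUL      → [-110]
PUSH 2   → [-110, 2]
DIV      → [-55]
STORE 0  → []
PUSH 6   → [6]
LOAD 0   → [6, -55]
POP      → [6]
LOAD 0   → [6, -55]
SUB      → [61]
LOAD 2   → [61, 2]
MOD      → [1]
PUSH 67  → [1, 67]
DUP      → [1, 67, 67]
ROT      → [67, 67, 1]
OVER     → [67, 67, 1, 67]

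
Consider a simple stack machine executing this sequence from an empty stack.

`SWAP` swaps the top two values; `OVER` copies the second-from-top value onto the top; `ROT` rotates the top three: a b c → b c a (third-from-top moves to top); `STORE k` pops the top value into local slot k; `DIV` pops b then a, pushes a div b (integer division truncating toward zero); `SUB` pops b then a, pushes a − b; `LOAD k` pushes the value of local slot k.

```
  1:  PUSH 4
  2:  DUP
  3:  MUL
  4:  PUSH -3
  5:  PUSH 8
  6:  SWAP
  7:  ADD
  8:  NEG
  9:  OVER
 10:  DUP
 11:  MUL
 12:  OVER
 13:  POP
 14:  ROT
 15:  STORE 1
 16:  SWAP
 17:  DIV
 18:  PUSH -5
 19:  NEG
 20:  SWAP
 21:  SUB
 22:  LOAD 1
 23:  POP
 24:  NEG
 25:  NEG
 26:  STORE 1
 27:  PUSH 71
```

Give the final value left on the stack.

71

PUSH 4   4
DUP      4 4
MUL      16
PUSH -3  16 -3
PUSH 8   16 -3 8
SWAP     16 8 -3
ADD      16 5
NEG      16 -5
OVER     16 -5 16
DUP      16 -5 16 16
MUL      16 -5 256
OVER     16 -5 256 -5
POP      16 -5 256
ROT      -5 256 16
STORE 1  -5 256
SWAP     256 -5
DIV      -51
PUSH -5  -51 -5
NEG      -51 5
SWAP     5 -51
SUB      56
LOAD 1   56 16
POP      56
NEG      -56
NEG      56
STORE 1  (empty)
PUSH 71  71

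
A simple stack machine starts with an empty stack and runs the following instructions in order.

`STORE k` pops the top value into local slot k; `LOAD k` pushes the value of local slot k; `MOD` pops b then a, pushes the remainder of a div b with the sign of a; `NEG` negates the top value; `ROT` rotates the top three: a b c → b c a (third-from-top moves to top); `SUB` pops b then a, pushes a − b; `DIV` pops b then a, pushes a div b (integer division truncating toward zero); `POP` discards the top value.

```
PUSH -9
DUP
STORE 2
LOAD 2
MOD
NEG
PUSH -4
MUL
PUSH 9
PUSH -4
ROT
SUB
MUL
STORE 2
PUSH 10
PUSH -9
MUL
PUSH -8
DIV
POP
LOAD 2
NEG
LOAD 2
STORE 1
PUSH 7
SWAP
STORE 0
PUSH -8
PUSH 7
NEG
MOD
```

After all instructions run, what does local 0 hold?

36

PUSH -9 -> -9
DUP     -> -9 -9
STORE 2 -> -9
LOAD 2  -> -9 -9
MOD     -> 0
NEG     -> 0
PUSH -4 -> 0 -4
MUL     -> 0
PUSH 9  -> 0 9
PUSH -4 -> 0 9 -4
ROT     -> 9 -4 0
SUB     -> 9 -4
MUL     -> -36
STORE 2 -> (empty)
PUSH 10 -> 10
PUSH -9 -> 10 -9
MUL     -> -90
PUSH -8 -> -90 -8
DIV     -> 11
POP     -> (empty)
LOAD 2  -> -36
NEG     -> 36
LOAD 2  -> 36 -36
STORE 1 -> 36
PUSH 7  -> 36 7
SWAP    -> 7 36
STORE 0 -> 7
PUSH -8 -> 7 -8
PUSH 7  -> 7 -8 7
NEG     -> 7 -8 -7
MOD     -> 7 -1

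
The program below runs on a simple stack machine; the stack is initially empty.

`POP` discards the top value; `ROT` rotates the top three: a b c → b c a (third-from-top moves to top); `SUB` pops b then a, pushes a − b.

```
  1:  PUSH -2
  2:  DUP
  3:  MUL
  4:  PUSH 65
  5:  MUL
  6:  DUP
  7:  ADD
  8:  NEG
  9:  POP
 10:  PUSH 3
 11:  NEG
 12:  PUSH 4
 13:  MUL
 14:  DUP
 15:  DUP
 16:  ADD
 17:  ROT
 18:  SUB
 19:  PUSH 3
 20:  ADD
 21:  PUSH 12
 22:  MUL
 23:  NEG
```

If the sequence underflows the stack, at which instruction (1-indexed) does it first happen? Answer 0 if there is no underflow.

PUSH -2 : -2
DUP     : -2 -2
MUL     : 4
PUSH 65 : 4 65
MUL     : 260
DUP     : 260 260
ADD     : 520
NEG     : -520
POP     : (empty)
PUSH 3  : 3
NEG     : -3
PUSH 4  : -3 4
MUL     : -12
DUP     : -12 -12
DUP     : -12 -12 -12
ADD     : -12 -24
ROT  — needs 3 operands, stack has 2 → underflow

17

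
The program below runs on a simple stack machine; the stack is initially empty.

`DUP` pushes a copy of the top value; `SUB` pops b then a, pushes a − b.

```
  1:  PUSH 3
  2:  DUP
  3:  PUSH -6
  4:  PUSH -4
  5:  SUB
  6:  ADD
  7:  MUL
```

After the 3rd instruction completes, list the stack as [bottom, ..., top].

PUSH 3  → 3
DUP     → 3 3
PUSH -6 → 3 3 -6

[3, 3, -6]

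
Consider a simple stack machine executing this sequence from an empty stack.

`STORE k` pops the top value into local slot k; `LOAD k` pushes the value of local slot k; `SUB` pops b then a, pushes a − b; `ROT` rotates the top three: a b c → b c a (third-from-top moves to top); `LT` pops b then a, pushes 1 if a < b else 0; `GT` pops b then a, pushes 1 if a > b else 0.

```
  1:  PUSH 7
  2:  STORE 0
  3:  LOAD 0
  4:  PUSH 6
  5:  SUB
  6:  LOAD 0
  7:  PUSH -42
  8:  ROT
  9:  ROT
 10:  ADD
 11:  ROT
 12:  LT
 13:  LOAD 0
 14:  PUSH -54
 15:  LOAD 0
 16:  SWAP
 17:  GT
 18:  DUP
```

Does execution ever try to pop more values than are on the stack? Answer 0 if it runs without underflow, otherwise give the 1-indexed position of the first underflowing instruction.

PUSH 7   -> [7]
STORE 0  -> []
LOAD 0   -> [7]
PUSH 6   -> [7, 6]
SUB      -> [1]
LOAD 0   -> [1, 7]
PUSH -42 -> [1, 7, -42]
ROT      -> [7, -42, 1]
ROT      -> [-42, 1, 7]
ADD      -> [-42, 8]
ROT  — needs 3 operands, stack has 2 → underflow

11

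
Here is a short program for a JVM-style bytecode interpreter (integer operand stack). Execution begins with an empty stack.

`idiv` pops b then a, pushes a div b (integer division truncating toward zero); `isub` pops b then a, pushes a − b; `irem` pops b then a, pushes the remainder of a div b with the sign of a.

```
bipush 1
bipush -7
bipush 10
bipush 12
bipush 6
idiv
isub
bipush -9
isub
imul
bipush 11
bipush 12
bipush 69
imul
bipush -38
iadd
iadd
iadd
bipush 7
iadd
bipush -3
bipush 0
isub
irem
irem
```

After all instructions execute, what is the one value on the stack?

1

bipush 1   → 1
bipush -7  → 1 -7
bipush 10  → 1 -7 10
bipush 12  → 1 -7 10 12
bipush 6   → 1 -7 10 12 6
idiv       → 1 -7 10 2
isub       → 1 -7 8
bipush -9  → 1 -7 8 -9
isub       → 1 -7 17
imul       → 1 -119
bipush 11  → 1 -119 11
bipush 12  → 1 -119 11 12
bipush 69  → 1 -119 11 12 69
imul       → 1 -119 11 828
bipush -38 → 1 -119 11 828 -38
iadd       → 1 -119 11 790
iadd       → 1 -119 801
iadd       → 1 682
bipush 7   → 1 682 7
iadd       → 1 689
bipush -3  → 1 689 -3
bipush 0   → 1 689 -3 0
isub       → 1 689 -3
irem       → 1 2
irem       → 1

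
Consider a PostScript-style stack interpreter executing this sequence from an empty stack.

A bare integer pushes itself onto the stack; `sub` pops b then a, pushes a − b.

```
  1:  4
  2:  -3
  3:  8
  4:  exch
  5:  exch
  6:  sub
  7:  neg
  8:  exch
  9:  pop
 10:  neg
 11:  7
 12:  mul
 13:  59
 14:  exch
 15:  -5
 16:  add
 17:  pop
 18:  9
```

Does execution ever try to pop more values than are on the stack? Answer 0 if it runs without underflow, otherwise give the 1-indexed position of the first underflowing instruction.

0

4     4
-3    4 -3
8     4 -3 8
exch  4 8 -3
exch  4 -3 8
sub   4 -11
neg   4 11
exch  11 4
pop   11
neg   -11
7     -11 7
mul   -77
59    -77 59
exch  59 -77
-5    59 -77 -5
add   59 -82
pop   59
9     59 9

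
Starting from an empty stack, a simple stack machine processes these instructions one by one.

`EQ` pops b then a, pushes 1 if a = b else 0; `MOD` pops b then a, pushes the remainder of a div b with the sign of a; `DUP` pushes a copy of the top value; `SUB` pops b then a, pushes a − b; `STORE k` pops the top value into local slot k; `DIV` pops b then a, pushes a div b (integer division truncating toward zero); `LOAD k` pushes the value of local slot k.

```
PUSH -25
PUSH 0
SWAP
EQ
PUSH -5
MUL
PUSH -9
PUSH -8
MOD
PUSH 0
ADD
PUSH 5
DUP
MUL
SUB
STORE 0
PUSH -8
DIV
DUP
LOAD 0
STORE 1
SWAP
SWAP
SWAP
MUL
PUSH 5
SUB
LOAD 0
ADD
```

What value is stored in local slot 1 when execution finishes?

PUSH -25 : [-25]
PUSH 0   : [-25, 0]
SWAP     : [0, -25]
EQ       : [0]
PUSH -5  : [0, -5]
MUL      : [0]
PUSH -9  : [0, -9]
PUSH -8  : [0, -9, -8]
MOD      : [0, -1]
PUSH 0   : [0, -1, 0]
ADD      : [0, -1]
PUSH 5   : [0, -1, 5]
DUP      : [0, -1, 5, 5]
MUL      : [0, -1, 25]
SUB      : [0, -26]
STORE 0  : [0]
PUSH -8  : [0, -8]
DIV      : [0]
DUP      : [0, 0]
LOAD 0   : [0, 0, -26]
STORE 1  : [0, 0]
SWAP     : [0, 0]
SWAP     : [0, 0]
SWAP     : [0, 0]
MUL      : [0]
PUSH 5   : [0, 5]
SUB      : [-5]
LOAD 0   : [-5, -26]
ADD      : [-31]

-26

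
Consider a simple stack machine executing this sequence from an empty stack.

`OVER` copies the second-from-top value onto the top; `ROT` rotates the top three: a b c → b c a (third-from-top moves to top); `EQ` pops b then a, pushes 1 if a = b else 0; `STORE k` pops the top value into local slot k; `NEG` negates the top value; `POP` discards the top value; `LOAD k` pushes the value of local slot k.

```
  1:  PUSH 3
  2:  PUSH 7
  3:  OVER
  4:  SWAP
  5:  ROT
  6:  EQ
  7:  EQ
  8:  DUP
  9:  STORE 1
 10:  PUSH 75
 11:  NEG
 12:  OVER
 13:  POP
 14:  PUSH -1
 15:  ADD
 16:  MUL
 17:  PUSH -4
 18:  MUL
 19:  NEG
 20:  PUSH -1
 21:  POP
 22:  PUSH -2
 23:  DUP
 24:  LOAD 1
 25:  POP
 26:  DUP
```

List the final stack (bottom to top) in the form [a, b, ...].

PUSH 3  : 3
PUSH 7  : 3 7
OVER    : 3 7 3
SWAP    : 3 3 7
ROT     : 3 7 3
EQ      : 3 0
EQ      : 0
DUP     : 0 0
STORE 1 : 0
PUSH 75 : 0 75
NEG     : 0 -75
OVER    : 0 -75 0
POP     : 0 -75
PUSH -1 : 0 -75 -1
ADD     : 0 -76
MUL     : 0
PUSH -4 : 0 -4
MUL     : 0
NEG     : 0
PUSH -1 : 0 -1
POP     : 0
PUSH -2 : 0 -2
DUP     : 0 -2 -2
LOAD 1  : 0 -2 -2 0
POP     : 0 -2 -2
DUP     : 0 -2 -2 -2

[0, -2, -2, -2]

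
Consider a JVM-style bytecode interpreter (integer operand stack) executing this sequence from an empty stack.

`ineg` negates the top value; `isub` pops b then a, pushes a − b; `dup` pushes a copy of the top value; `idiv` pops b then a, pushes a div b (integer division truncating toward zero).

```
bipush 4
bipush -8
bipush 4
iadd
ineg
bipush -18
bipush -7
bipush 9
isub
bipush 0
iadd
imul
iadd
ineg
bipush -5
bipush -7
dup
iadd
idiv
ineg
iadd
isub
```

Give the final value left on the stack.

296

bipush 4   -> 4
bipush -8  -> 4 -8
bipush 4   -> 4 -8 4
iadd       -> 4 -4
ineg       -> 4 4
bipush -18 -> 4 4 -18
bipush -7  -> 4 4 -18 -7
bipush 9   -> 4 4 -18 -7 9
isub       -> 4 4 -18 -16
bipush 0   -> 4 4 -18 -16 0
iadd       -> 4 4 -18 -16
imul       -> 4 4 288
iadd       -> 4 292
ineg       -> 4 -292
bipush -5  -> 4 -292 -5
bipush -7  -> 4 -292 -5 -7
dup        -> 4 -292 -5 -7 -7
iadd       -> 4 -292 -5 -14
idiv       -> 4 -292 0
ineg       -> 4 -292 0
iadd       -> 4 -292
isub       -> 296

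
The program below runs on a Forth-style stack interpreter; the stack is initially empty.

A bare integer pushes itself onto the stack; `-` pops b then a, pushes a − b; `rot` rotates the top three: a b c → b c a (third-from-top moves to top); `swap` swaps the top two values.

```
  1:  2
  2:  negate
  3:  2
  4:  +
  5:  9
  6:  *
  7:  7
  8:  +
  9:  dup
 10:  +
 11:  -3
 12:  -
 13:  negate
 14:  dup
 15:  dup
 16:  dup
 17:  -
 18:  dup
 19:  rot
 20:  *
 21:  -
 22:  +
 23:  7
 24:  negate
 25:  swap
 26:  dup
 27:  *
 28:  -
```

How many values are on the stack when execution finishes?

2      → 2
negate → -2
2      → -2 2
+      → 0
9      → 0 9
*      → 0
7      → 0 7
+      → 7
dup    → 7 7
+      → 14
-3     → 14 -3
-      → 17
negate → -17
dup    → -17 -17
dup    → -17 -17 -17
dup    → -17 -17 -17 -17
-      → -17 -17 0
dup    → -17 -17 0 0
rot    → -17 0 0 -17
*      → -17 0 0
-      → -17 0
+      → -17
7      → -17 7
negate → -17 -7
swap   → -7 -17
dup    → -7 -17 -17
*      → -7 289
-      → -296

1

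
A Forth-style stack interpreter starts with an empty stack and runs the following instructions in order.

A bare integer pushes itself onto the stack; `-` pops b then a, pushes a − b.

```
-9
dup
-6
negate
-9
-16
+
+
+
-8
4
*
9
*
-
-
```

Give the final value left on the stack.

-9     → [-9]
dup    → [-9, -9]
-6     → [-9, -9, -6]
negate → [-9, -9, 6]
-9     → [-9, -9, 6, -9]
-16    → [-9, -9, 6, -9, -16]
+      → [-9, -9, 6, -25]
+      → [-9, -9, -19]
+      → [-9, -28]
-8     → [-9, -28, -8]
4      → [-9, -28, -8, 4]
*      → [-9, -28, -32]
9      → [-9, -28, -32, 9]
*      → [-9, -28, -288]
-      → [-9, 260]
-      → [-269]

-269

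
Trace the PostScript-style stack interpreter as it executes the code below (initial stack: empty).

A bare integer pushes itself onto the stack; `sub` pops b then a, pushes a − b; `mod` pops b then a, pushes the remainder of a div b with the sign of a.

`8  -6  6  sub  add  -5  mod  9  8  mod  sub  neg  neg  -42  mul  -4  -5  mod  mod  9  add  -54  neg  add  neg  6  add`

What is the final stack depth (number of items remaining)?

8   -> 8
-6  -> 8 -6
6   -> 8 -6 6
sub -> 8 -12
add -> -4
-5  -> -4 -5
mod -> -4
9   -> -4 9
8   -> -4 9 8
mod -> -4 1
sub -> -5
neg -> 5
neg -> -5
-42 -> -5 -42
mul -> 210
-4  -> 210 -4
-5  -> 210 -4 -5
mod -> 210 -4
mod -> 2
9   -> 2 9
add -> 11
-54 -> 11 -54
neg -> 11 54
add -> 65
neg -> -65
6   -> -65 6
add -> -59

1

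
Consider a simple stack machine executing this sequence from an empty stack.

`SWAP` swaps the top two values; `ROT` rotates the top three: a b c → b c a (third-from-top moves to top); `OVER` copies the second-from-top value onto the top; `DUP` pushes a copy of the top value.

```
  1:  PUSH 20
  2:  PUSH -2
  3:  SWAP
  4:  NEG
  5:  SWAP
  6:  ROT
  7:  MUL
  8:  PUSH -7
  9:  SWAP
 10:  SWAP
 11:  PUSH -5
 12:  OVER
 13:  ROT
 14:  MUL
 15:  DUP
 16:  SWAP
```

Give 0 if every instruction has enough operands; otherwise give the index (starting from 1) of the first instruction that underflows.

6

PUSH 20 : 20
PUSH -2 : 20 -2
SWAP    : -2 20
NEG     : -2 -20
SWAP    : -20 -2
ROT  — needs 3 operands, stack has 2 → underflow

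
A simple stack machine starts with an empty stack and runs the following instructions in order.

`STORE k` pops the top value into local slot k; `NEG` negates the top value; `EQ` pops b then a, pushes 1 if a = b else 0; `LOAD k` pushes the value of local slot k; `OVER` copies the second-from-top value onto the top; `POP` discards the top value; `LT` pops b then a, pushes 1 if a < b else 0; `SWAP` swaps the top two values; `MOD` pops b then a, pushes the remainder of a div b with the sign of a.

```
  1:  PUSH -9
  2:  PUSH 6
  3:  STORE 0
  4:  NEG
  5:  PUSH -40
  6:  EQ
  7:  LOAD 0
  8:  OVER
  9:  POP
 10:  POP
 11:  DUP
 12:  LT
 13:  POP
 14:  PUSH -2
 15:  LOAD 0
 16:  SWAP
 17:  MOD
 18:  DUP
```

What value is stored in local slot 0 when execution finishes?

6

PUSH -9   [-9]
PUSH 6    [-9, 6]
STORE 0   [-9]
NEG       [9]
PUSH -40  [9, -40]
EQ        [0]
LOAD 0    [0, 6]
OVER      [0, 6, 0]
POP       [0, 6]
POP       [0]
DUP       [0, 0]
LT        [0]
POP       []
PUSH -2   [-2]
LOAD 0    [-2, 6]
SWAP      [6, -2]
MOD       [0]
DUP       [0, 0]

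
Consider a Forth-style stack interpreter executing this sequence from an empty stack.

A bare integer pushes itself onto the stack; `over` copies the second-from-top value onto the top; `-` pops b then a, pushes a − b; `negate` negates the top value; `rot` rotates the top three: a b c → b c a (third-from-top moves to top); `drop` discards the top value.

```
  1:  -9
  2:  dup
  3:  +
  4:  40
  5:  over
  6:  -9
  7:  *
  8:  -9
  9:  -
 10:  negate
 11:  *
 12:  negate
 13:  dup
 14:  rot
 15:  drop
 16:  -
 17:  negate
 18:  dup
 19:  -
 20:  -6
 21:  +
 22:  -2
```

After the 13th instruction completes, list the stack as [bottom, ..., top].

-9      -9
dup     -9 -9
+       -18
40      -18 40
over    -18 40 -18
-9      -18 40 -18 -9
*       -18 40 162
-9      -18 40 162 -9
-       -18 40 171
negate  -18 40 -171
*       -18 -6840
negate  -18 6840
dup     -18 6840 6840

[-18, 6840, 6840]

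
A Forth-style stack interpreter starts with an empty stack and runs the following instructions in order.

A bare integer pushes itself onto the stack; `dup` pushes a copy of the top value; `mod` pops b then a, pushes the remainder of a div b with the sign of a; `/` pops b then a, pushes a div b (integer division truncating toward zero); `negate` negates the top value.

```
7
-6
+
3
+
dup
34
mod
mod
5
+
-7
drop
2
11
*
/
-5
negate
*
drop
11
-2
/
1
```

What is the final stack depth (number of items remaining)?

7      : [7]
-6     : [7, -6]
+      : [1]
3      : [1, 3]
+      : [4]
dup    : [4, 4]
34     : [4, 4, 34]
mod    : [4, 4]
mod    : [0]
5      : [0, 5]
+      : [5]
-7     : [5, -7]
drop   : [5]
2      : [5, 2]
11     : [5, 2, 11]
*      : [5, 22]
/      : [0]
-5     : [0, -5]
negate : [0, 5]
*      : [0]
drop   : []
11     : [11]
-2     : [11, -2]
/      : [-5]
1      : [-5, 1]

2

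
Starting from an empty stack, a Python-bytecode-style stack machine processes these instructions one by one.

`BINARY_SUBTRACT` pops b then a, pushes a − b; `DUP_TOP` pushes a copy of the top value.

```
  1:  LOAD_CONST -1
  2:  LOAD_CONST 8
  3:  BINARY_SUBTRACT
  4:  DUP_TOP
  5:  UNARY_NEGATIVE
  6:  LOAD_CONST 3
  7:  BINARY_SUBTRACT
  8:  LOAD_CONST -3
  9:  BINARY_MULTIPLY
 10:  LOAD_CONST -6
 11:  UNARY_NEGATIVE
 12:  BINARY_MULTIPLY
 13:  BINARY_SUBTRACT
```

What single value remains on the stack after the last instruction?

99

LOAD_CONST -1    -1
LOAD_CONST 8     -1 8
BINARY_SUBTRACT  -9
DUP_TOP          -9 -9
UNARY_NEGATIVE   -9 9
LOAD_CONST 3     -9 9 3
BINARY_SUBTRACT  -9 6
LOAD_CONST -3    -9 6 -3
BINARY_MULTIPLY  -9 -18
LOAD_CONST -6    -9 -18 -6
UNARY_NEGATIVE   -9 -18 6
BINARY_MULTIPLY  -9 -108
BINARY_SUBTRACT  99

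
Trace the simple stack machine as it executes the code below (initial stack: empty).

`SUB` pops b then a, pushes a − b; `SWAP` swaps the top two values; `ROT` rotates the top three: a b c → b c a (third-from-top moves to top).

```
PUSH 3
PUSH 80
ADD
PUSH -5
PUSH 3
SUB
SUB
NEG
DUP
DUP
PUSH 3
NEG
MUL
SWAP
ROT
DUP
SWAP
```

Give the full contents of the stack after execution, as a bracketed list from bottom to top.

PUSH 3  -> 3
PUSH 80 -> 3 80
ADD     -> 83
PUSH -5 -> 83 -5
PUSH 3  -> 83 -5 3
SUB     -> 83 -8
SUB     -> 91
NEG     -> -91
DUP     -> -91 -91
DUP     -> -91 -91 -91
PUSH 3  -> -91 -91 -91 3
NEG     -> -91 -91 -91 -3
MUL     -> -91 -91 273
SWAP    -> -91 273 -91
ROT     -> 273 -91 -91
DUP     -> 273 -91 -91 -91
SWAP    -> 273 -91 -91 -91

[273, -91, -91, -91]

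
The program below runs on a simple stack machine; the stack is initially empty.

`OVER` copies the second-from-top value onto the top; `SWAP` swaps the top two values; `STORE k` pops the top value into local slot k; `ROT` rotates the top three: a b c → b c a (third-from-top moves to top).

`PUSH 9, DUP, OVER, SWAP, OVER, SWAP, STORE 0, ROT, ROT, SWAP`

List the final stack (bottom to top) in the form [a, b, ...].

PUSH 9  → [9]
DUP     → [9, 9]
OVER    → [9, 9, 9]
SWAP    → [9, 9, 9]
OVER    → [9, 9, 9, 9]
SWAP    → [9, 9, 9, 9]
STORE 0 → [9, 9, 9]
ROT     → [9, 9, 9]
ROT     → [9, 9, 9]
SWAP    → [9, 9, 9]

[9, 9, 9]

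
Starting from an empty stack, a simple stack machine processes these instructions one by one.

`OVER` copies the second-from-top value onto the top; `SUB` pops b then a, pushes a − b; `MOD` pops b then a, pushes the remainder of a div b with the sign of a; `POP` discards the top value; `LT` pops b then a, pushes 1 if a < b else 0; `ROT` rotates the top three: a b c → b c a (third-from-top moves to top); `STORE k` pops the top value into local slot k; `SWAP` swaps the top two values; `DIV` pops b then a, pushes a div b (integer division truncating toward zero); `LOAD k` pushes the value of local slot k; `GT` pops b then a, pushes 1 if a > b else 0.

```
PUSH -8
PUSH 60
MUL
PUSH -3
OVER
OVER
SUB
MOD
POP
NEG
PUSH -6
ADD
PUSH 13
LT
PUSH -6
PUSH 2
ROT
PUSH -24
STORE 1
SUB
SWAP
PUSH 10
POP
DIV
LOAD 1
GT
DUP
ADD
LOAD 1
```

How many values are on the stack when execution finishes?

2

PUSH -8   [-8]
PUSH 60   [-8, 60]
MUL       [-480]
PUSH -3   [-480, -3]
OVER      [-480, -3, -480]
OVER      [-480, -3, -480, -3]
SUB       [-480, -3, -477]
MOD       [-480, -3]
POP       [-480]
NEG       [480]
PUSH -6   [480, -6]
ADD       [474]
PUSH 13   [474, 13]
LT        [0]
PUSH -6   [0, -6]
PUSH 2    [0, -6, 2]
ROT       [-6, 2, 0]
PUSH -24  [-6, 2, 0, -24]
STORE 1   [-6, 2, 0]
SUB       [-6, 2]
SWAP      [2, -6]
PUSH 10   [2, -6, 10]
POP       [2, -6]
DIV       [0]
LOAD 1    [0, -24]
GT        [1]
DUP       [1, 1]
ADD       [2]
LOAD 1    [2, -24]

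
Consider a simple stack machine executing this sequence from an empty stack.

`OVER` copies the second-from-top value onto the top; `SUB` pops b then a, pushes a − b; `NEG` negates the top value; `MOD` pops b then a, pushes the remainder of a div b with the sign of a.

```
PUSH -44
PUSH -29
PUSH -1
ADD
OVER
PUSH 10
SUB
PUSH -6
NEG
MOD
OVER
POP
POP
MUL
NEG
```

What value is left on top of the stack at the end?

-1320

PUSH -44 -> -44
PUSH -29 -> -44 -29
PUSH -1  -> -44 -29 -1
ADD      -> -44 -30
OVER     -> -44 -30 -44
PUSH 10  -> -44 -30 -44 10
SUB      -> -44 -30 -54
PUSH -6  -> -44 -30 -54 -6
NEG      -> -44 -30 -54 6
MOD      -> -44 -30 0
OVER     -> -44 -30 0 -30
POP      -> -44 -30 0
POP      -> -44 -30
MUL      -> 1320
NEG      -> -1320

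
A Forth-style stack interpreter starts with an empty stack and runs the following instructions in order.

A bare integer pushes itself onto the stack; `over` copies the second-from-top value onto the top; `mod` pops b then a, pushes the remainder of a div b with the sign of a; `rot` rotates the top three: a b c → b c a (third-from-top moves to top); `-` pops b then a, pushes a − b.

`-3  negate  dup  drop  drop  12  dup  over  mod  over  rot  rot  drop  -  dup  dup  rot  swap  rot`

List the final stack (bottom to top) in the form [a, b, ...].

[0, 0, 0]

-3     -> -3
negate -> 3
dup    -> 3 3
drop   -> 3
drop   -> (empty)
12     -> 12
dup    -> 12 12
over   -> 12 12 12
mod    -> 12 0
over   -> 12 0 12
rot    -> 0 12 12
rot    -> 12 12 0
drop   -> 12 12
-      -> 0
dup    -> 0 0
dup    -> 0 0 0
rot    -> 0 0 0
swap   -> 0 0 0
rot    -> 0 0 0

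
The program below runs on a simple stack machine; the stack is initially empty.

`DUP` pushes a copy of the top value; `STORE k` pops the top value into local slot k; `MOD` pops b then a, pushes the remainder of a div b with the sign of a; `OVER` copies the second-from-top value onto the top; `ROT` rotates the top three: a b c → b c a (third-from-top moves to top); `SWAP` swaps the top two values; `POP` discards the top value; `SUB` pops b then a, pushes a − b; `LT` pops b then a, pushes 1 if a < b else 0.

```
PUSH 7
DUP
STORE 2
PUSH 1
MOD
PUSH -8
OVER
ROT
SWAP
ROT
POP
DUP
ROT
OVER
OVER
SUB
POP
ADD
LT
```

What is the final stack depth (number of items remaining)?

1

PUSH 7  : 7
DUP     : 7 7
STORE 2 : 7
PUSH 1  : 7 1
MOD     : 0
PUSH -8 : 0 -8
OVER    : 0 -8 0
ROT     : -8 0 0
SWAP    : -8 0 0
ROT     : 0 0 -8
POP     : 0 0
DUP     : 0 0 0
ROT     : 0 0 0
OVER    : 0 0 0 0
OVER    : 0 0 0 0 0
SUB     : 0 0 0 0
POP     : 0 0 0
ADD     : 0 0
LT      : 0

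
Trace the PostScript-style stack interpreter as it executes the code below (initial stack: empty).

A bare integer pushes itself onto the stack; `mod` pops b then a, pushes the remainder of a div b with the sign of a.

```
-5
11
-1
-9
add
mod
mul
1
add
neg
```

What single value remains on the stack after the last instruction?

-5   [-5]
11   [-5, 11]
-1   [-5, 11, -1]
-9   [-5, 11, -1, -9]
add  [-5, 11, -10]
mod  [-5, 1]
mul  [-5]
1    [-5, 1]
add  [-4]
neg  [4]

4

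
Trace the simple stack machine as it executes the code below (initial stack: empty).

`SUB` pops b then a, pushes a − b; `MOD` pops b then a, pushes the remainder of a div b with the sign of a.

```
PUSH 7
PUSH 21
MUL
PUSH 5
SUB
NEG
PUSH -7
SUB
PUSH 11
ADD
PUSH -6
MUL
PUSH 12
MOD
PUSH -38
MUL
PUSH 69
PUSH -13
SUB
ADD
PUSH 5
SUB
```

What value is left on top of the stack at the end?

PUSH 7   : 7
PUSH 21  : 7 21
MUL      : 147
PUSH 5   : 147 5
SUB      : 142
NEG      : -142
PUSH -7  : -142 -7
SUB      : -135
PUSH 11  : -135 11
ADD      : -124
PUSH -6  : -124 -6
MUL      : 744
PUSH 12  : 744 12
MOD      : 0
PUSH -38 : 0 -38
MUL      : 0
PUSH 69  : 0 69
PUSH -13 : 0 69 -13
SUB      : 0 82
ADD      : 82
PUSH 5   : 82 5
SUB      : 77

77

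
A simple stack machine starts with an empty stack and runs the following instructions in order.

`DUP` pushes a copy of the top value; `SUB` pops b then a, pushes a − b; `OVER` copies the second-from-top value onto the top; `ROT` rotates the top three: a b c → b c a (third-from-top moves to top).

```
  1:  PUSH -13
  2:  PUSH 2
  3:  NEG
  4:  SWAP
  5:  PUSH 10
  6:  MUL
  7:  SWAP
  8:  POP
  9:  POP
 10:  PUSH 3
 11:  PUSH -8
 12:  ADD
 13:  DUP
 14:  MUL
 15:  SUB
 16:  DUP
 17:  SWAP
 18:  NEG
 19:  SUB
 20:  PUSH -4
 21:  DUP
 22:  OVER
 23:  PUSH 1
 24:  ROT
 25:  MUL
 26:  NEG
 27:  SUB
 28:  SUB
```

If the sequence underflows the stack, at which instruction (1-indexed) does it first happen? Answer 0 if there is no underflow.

PUSH -13 -> [-13]
PUSH 2   -> [-13, 2]
NEG      -> [-13, -2]
SWAP     -> [-2, -13]
PUSH 10  -> [-2, -13, 10]
MUL      -> [-2, -130]
SWAP     -> [-130, -2]
POP      -> [-130]
POP      -> []
PUSH 3   -> [3]
PUSH -8  -> [3, -8]
ADD      -> [-5]
DUP      -> [-5, -5]
MUL      -> [25]
SUB  — needs 2 operands, stack has 1 → underflow

15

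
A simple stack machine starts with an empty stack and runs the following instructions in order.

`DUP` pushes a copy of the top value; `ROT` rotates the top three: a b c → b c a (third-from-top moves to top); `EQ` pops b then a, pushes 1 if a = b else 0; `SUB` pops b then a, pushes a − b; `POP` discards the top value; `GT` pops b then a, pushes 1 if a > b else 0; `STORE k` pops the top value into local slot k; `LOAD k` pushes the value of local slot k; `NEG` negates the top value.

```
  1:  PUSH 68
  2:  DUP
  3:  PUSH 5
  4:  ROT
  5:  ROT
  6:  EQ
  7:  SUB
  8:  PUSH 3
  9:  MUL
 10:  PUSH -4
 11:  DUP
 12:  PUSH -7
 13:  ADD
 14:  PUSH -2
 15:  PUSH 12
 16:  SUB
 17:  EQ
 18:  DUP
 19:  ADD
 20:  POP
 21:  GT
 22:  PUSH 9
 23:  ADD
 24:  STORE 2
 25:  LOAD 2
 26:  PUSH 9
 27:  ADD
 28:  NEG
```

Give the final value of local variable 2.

10

PUSH 68 -> 68
DUP     -> 68 68
PUSH 5  -> 68 68 5
ROT     -> 68 5 68
ROT     -> 5 68 68
EQ      -> 5 1
SUB     -> 4
PUSH 3  -> 4 3
MUL     -> 12
PUSH -4 -> 12 -4
DUP     -> 12 -4 -4
PUSH -7 -> 12 -4 -4 -7
ADD     -> 12 -4 -11
PUSH -2 -> 12 -4 -11 -2
PUSH 12 -> 12 -4 -11 -2 12
SUB     -> 12 -4 -11 -14
EQ      -> 12 -4 0
DUP     -> 12 -4 0 0
ADD     -> 12 -4 0
POP     -> 12 -4
GT      -> 1
PUSH 9  -> 1 9
ADD     -> 10
STORE 2 -> (empty)
LOAD 2  -> 10
PUSH 9  -> 10 9
ADD     -> 19
NEG     -> -19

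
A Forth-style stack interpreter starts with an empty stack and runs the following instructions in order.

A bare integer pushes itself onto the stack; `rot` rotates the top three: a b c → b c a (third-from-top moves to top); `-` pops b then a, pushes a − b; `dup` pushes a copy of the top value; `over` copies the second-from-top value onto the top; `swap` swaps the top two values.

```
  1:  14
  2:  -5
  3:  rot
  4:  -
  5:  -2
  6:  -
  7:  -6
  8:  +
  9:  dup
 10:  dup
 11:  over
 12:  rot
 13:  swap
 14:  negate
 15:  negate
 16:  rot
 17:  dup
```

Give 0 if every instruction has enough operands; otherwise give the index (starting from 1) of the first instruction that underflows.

3

14 : 14
-5 : 14 -5
rot  — needs 3 operands, stack has 2 → underflow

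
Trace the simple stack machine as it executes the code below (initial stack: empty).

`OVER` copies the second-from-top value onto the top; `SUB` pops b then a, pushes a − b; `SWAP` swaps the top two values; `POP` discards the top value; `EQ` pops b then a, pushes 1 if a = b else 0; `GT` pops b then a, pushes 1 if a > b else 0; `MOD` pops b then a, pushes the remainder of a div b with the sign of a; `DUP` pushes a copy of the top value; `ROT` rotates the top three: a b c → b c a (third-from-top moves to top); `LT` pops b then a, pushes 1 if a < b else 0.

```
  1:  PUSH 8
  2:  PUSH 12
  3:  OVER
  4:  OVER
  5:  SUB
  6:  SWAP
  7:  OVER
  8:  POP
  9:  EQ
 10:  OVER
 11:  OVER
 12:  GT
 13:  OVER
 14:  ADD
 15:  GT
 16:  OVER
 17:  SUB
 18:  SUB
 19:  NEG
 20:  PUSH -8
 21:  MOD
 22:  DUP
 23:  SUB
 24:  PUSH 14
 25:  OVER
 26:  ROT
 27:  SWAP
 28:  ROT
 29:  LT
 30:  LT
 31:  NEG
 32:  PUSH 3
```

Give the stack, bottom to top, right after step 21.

PUSH 8  -> 8
PUSH 12 -> 8 12
OVER    -> 8 12 8
OVER    -> 8 12 8 12
SUB     -> 8 12 -4
SWAP    -> 8 -4 12
OVER    -> 8 -4 12 -4
POP     -> 8 -4 12
EQ      -> 8 0
OVER    -> 8 0 8
OVER    -> 8 0 8 0
GT      -> 8 0 1
OVER    -> 8 0 1 0
ADD     -> 8 0 1
GT      -> 8 0
OVER    -> 8 0 8
SUB     -> 8 -8
SUB     -> 16
NEG     -> -16
PUSH -8 -> -16 -8
MOD     -> 0

[0]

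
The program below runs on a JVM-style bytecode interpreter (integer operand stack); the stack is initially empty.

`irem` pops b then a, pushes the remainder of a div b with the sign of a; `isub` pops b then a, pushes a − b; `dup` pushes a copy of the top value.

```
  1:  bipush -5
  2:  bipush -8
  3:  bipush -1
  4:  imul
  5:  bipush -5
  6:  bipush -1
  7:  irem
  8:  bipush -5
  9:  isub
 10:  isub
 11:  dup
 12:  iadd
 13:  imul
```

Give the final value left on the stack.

bipush -5 : -5
bipush -8 : -5 -8
bipush -1 : -5 -8 -1
imul      : -5 8
bipush -5 : -5 8 -5
bipush -1 : -5 8 -5 -1
irem      : -5 8 0
bipush -5 : -5 8 0 -5
isub      : -5 8 5
isub      : -5 3
dup       : -5 3 3
iadd      : -5 6
imul      : -30

-30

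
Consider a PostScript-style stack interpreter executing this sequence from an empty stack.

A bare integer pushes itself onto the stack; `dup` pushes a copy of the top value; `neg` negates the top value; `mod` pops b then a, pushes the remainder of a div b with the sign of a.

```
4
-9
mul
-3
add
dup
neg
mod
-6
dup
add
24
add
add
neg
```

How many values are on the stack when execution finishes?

1

4   -> [4]
-9  -> [4, -9]
mul -> [-36]
-3  -> [-36, -3]
add -> [-39]
dup -> [-39, -39]
neg -> [-39, 39]
mod -> [0]
-6  -> [0, -6]
dup -> [0, -6, -6]
add -> [0, -12]
24  -> [0, -12, 24]
add -> [0, 12]
add -> [12]
neg -> [-12]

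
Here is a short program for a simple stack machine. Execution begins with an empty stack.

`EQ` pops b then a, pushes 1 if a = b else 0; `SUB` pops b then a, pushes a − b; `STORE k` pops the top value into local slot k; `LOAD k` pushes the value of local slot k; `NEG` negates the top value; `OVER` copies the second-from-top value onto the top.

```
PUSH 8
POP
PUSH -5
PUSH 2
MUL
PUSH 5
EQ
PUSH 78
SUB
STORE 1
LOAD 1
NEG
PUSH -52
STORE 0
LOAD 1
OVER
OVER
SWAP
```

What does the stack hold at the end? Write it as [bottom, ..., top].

PUSH 8   : 8
POP      : (empty)
PUSH -5  : -5
PUSH 2   : -5 2
MUL      : -10
PUSH 5   : -10 5
EQ       : 0
PUSH 78  : 0 78
SUB      : -78
STORE 1  : (empty)
LOAD 1   : -78
NEG      : 78
PUSH -52 : 78 -52
STORE 0  : 78
LOAD 1   : 78 -78
OVER     : 78 -78 78
OVER     : 78 -78 78 -78
SWAP     : 78 -78 -78 78

[78, -78, -78, 78]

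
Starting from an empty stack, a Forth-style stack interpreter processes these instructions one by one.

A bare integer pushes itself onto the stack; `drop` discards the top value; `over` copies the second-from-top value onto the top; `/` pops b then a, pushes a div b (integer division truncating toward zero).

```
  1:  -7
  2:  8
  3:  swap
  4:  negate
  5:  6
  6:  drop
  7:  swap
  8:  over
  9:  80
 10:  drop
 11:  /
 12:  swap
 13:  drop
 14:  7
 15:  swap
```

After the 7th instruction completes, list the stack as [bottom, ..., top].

-7     : -7
8      : -7 8
swap   : 8 -7
negate : 8 7
6      : 8 7 6
drop   : 8 7
swap   : 7 8

[7, 8]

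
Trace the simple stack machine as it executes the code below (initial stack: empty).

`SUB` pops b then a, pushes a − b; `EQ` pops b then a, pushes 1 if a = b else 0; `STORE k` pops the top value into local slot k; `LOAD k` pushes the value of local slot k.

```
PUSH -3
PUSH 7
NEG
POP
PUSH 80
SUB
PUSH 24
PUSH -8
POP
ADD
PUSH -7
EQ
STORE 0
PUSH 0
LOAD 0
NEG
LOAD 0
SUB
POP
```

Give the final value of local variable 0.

PUSH -3 : [-3]
PUSH 7  : [-3, 7]
NEG     : [-3, -7]
POP     : [-3]
PUSH 80 : [-3, 80]
SUB     : [-83]
PUSH 24 : [-83, 24]
PUSH -8 : [-83, 24, -8]
POP     : [-83, 24]
ADD     : [-59]
PUSH -7 : [-59, -7]
EQ      : [0]
STORE 0 : []
PUSH 0  : [0]
LOAD 0  : [0, 0]
NEG     : [0, 0]
LOAD 0  : [0, 0, 0]
SUB     : [0, 0]
POP     : [0]

0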